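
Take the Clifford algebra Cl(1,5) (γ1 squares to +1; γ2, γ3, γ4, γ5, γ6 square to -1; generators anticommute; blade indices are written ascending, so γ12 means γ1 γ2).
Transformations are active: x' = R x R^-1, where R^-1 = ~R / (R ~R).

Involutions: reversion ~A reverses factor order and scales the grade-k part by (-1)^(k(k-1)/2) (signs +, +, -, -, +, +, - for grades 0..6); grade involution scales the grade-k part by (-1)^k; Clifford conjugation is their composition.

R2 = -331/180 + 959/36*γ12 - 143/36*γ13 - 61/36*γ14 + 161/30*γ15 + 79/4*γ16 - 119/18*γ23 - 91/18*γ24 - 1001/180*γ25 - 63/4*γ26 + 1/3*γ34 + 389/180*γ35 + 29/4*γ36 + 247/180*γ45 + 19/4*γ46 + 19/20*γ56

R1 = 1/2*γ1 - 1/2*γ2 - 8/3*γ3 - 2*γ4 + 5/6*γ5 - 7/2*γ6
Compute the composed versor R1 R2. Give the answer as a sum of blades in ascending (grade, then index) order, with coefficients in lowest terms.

Distribute over the terms of R1 (each basis-blade product reordered to ascending indices, repeated generators contracted through their squares):
(1/2*γ1) R2 = -331/360*γ1 + 959/72*γ2 - 143/72*γ3 - 61/72*γ4 + 161/60*γ5 + 79/8*γ6 - 119/36*γ123 - 91/36*γ124 - 1001/360*γ125 - 63/8*γ126 + 1/6*γ134 + 389/360*γ135 + 29/8*γ136 + 247/360*γ145 + 19/8*γ146 + 19/40*γ156
(-1/2*γ2) R2 = -959/72*γ1 + 331/360*γ2 - 119/36*γ3 - 91/36*γ4 - 1001/360*γ5 - 63/8*γ6 - 143/72*γ123 - 61/72*γ124 + 161/60*γ125 + 79/8*γ126 - 1/6*γ234 - 389/360*γ235 - 29/8*γ236 - 247/360*γ245 - 19/8*γ246 - 19/40*γ256
(-8/3*γ3) R2 = 286/27*γ1 + 476/27*γ2 + 662/135*γ3 + 8/9*γ4 + 778/135*γ5 + 58/3*γ6 - 1918/27*γ123 - 122/27*γ134 + 644/45*γ135 + 158/3*γ136 - 364/27*γ234 - 2002/135*γ235 - 42*γ236 - 494/135*γ345 - 38/3*γ346 - 38/15*γ356
(-2*γ4) R2 = 61/18*γ1 + 91/9*γ2 - 2/3*γ3 + 331/90*γ4 + 247/90*γ5 + 19/2*γ6 - 959/18*γ124 + 143/18*γ134 + 161/15*γ145 + 79/2*γ146 + 119/9*γ234 - 1001/90*γ245 - 63/2*γ246 + 389/90*γ345 + 29/2*γ346 - 19/10*γ456
(5/6*γ5) R2 = 161/36*γ1 - 1001/216*γ2 + 389/216*γ3 + 247/216*γ4 - 331/216*γ5 - 19/24*γ6 + 4795/216*γ125 - 715/216*γ135 - 305/216*γ145 - 395/24*γ156 - 595/108*γ235 - 455/108*γ245 + 105/8*γ256 + 5/18*γ345 - 145/24*γ356 - 95/24*γ456
(-7/2*γ6) R2 = -553/8*γ1 + 441/8*γ2 - 203/8*γ3 - 133/8*γ4 - 133/40*γ5 + 2317/360*γ6 - 6713/72*γ126 + 1001/72*γ136 + 427/72*γ146 - 1127/60*γ156 + 833/36*γ236 + 637/36*γ246 + 7007/360*γ256 - 7/6*γ346 - 2723/360*γ356 - 1729/360*γ456
Summing the partial products and collecting blades:
Answer: -70103/1080*γ1 + 24967/270*γ2 - 26599/1080*γ3 - 15433/1080*γ4 + 1279/360*γ5 + 3283/90*γ6 - 16487/216*γ123 - 4079/72*γ124 + 2387/108*γ125 - 6569/72*γ126 + 97/27*γ134 + 1631/135*γ135 + 2527/36*γ136 + 1351/135*γ145 + 1721/36*γ146 - 1043/30*γ156 - 23/54*γ234 - 7711/360*γ235 - 1619/72*γ236 - 17303/1080*γ245 - 1165/72*γ246 + 11561/360*γ256 + 127/135*γ345 + 2/3*γ346 - 581/36*γ356 - 1919/180*γ456


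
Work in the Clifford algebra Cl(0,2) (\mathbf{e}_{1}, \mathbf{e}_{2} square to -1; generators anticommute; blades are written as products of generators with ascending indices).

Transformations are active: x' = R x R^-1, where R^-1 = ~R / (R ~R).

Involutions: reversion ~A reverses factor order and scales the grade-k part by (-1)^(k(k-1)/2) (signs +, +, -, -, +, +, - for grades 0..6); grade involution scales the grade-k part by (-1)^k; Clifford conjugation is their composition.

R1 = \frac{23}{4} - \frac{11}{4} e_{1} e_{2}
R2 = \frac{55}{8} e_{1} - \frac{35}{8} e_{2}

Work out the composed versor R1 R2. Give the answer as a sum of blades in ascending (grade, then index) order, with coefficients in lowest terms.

Distribute over the terms of R1 (each basis-blade product reordered to ascending indices, repeated generators contracted through their squares):
(\frac{23}{4}) R2 = \frac{1265}{32} e_{1} - \frac{805}{32} e_{2}
(-\frac{11}{4} e_{1} e_{2}) R2 = -\frac{385}{32} e_{1} - \frac{605}{32} e_{2}
Summing the partial products and collecting blades:
Answer: \frac{55}{2} e_{1} - \frac{705}{16} e_{2}


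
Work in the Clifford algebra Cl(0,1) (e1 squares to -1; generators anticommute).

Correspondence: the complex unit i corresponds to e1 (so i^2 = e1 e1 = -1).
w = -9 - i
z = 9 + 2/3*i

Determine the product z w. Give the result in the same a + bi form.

In blades: z = 9 + 2/3*e1, w = -9 - e1.
Distribute z over w term by term (generator squares from the signature, products reordered to ascending indices): (9)*w = -81 - 9*e1; (2/3*e1)*w = 2/3 - 6*e1.
Sum: -241/3 - 15*e1; translating back through the correspondence:
Answer: -241/3 - 15i


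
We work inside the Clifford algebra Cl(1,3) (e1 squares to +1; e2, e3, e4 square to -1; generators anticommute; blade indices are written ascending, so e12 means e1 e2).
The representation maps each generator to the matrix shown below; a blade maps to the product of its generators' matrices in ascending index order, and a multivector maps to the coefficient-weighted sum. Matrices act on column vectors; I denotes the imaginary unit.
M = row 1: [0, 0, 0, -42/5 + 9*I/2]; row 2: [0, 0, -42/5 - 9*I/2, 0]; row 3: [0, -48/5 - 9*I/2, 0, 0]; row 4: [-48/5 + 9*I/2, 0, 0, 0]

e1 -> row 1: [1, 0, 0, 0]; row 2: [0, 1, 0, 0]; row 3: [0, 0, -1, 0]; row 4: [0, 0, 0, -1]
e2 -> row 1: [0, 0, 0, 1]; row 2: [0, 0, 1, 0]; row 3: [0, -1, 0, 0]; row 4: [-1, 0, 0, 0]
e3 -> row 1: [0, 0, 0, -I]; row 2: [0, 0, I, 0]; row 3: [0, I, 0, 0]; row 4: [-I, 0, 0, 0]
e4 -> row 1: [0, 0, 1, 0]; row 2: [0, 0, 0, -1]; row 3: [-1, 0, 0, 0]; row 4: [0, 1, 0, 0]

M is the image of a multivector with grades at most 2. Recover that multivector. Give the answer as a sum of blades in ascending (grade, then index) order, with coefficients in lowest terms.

Method: the blade images are trace-orthogonal — tr(rho(e_A) rho(e_B)^-1) = 4 if A = B and 0 otherwise — and rho(e_A)^-1 = (e_A)^2 * rho(e_A) with (e_A)^2 = +1 or -1, so the coefficient of e_A in the preimage is (e_A)^2 * tr(M rho(e_A))/4.
Nonzero projections over blades of grade <= 2: e2: (e2)^2 = -1, tr(M rho(e2)) = -12/5, coefficient 3/5; e3: (e3)^2 = -1, tr(M rho(e3)) = 18, coefficient -9/2; e12: (e12)^2 = +1, tr(M rho(e12)) = -36, coefficient -9. Every other blade of grade <= 2 projects to 0.
Answer: 3/5*e2 - 9/2*e3 - 9*e12


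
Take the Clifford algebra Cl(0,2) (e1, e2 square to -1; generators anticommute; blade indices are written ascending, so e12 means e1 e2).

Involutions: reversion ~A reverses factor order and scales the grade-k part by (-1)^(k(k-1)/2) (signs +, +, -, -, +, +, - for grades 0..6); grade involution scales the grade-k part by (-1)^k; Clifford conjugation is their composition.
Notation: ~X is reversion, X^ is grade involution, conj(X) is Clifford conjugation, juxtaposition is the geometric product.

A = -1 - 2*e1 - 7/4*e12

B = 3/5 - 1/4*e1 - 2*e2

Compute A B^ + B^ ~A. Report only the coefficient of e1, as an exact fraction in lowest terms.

first term: -1/10 + 41/20*e1 - 39/16*e2 - 101/20*e12
second term: -1/10 + 41/20*e1 - 39/16*e2 + 101/20*e12
Answer: 41/10


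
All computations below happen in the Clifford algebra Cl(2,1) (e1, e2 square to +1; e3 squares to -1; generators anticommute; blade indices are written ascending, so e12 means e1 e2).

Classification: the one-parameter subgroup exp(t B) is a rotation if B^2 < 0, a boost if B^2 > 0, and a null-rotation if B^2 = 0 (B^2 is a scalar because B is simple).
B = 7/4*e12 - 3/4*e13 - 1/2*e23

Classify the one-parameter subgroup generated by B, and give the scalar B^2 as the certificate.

B^2 term by term: the squares give (7/4)^2*(e12)^2 + (-3/4)^2*(e13)^2 + (-1/2)^2*(e23)^2 = 49/16*(-1) + 9/16*(+1) + 1/4*(+1) = -9/4 (each basis 2-blade squares to minus the product of its generators' squares); cross terms between blades sharing an index anticommute and cancel. So B^2 = -9/4.
Answer: rotation, certificate B^2 = -9/4. Why this suffices: the scalar -9/4 survives any versor conjugation, so its sign alone determines the class however B is presented.


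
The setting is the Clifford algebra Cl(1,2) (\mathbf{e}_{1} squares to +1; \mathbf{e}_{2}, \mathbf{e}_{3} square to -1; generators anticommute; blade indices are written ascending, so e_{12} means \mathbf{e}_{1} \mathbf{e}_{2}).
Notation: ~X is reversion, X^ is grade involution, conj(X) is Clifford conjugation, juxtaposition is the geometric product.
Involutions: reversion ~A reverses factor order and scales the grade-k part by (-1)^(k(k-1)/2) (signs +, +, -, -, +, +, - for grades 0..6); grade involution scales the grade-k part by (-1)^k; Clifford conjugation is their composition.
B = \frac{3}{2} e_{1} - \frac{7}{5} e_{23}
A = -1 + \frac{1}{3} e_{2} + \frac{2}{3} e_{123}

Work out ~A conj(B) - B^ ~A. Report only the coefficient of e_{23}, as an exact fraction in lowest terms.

first term: \frac{73}{30} e_{1} - \frac{7}{15} e_{3} + \frac{1}{2} e_{12} - \frac{2}{5} e_{23}
second term: \frac{17}{30} e_{1} - \frac{7}{15} e_{3} - \frac{1}{2} e_{12} + \frac{12}{5} e_{23}
Answer: -\frac{14}{5}


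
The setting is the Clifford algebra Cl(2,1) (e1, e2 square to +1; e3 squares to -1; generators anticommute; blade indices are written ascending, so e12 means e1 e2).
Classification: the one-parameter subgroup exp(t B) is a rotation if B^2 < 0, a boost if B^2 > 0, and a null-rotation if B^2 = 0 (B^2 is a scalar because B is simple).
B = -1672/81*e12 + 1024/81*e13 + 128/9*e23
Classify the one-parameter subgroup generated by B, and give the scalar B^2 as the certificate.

B^2 term by term: the squares give (-1672/81)^2*(e12)^2 + (1024/81)^2*(e13)^2 + (128/9)^2*(e23)^2 = 2795584/6561*(-1) + 1048576/6561*(+1) + 16384/81*(+1) = -64 (each basis 2-blade squares to minus the product of its generators' squares); cross terms between blades sharing an index anticommute and cancel. So B^2 = -64.
Answer: rotation, certificate B^2 = -64. Key observation: B^2 = -64 is a conjugation invariant, so its sign decides the class regardless of the surface form of B.


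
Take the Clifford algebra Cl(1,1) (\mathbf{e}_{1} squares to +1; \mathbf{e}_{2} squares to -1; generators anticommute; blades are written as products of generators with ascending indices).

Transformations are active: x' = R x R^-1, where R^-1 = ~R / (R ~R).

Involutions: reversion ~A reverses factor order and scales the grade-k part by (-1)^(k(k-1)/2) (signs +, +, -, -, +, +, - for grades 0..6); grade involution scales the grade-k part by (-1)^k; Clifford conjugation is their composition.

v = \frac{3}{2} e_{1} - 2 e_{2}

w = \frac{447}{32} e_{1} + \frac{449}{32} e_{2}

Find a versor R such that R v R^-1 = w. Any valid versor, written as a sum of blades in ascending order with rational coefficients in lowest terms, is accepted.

Equal squares first: v^2 = w^2 = -\frac{7}{4}. Then v + w = \frac{495}{32} e_{1} + \frac{385}{32} e_{2} is a versor taking v to w, provided it is invertible.
Answer: \frac{495}{32} e_{1} + \frac{385}{32} e_{2}


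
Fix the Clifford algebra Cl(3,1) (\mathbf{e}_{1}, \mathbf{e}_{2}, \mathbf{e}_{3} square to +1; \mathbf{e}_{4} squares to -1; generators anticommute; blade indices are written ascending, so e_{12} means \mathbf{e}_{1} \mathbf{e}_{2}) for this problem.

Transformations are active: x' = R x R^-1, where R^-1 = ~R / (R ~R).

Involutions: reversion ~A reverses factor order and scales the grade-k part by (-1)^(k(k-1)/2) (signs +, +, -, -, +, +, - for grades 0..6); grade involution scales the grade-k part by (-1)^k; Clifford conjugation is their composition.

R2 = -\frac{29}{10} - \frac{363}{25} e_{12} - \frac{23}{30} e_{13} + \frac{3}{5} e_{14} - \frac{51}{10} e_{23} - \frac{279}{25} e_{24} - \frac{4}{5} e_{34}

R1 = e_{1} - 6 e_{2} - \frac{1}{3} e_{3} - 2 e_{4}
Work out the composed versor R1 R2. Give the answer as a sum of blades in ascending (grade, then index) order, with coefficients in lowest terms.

Distribute over the terms of R1 (each basis-blade product reordered to ascending indices, repeated generators contracted through their squares):
(e_{1}) R2 = -\frac{29}{10} e_{1} - \frac{363}{25} e_{2} - \frac{23}{30} e_{3} + \frac{3}{5} e_{4} - \frac{51}{10} e_{123} - \frac{279}{25} e_{124} - \frac{4}{5} e_{134}
(-6 e_{2}) R2 = -\frac{2178}{25} e_{1} + \frac{87}{5} e_{2} + \frac{153}{5} e_{3} + \frac{1674}{25} e_{4} - \frac{23}{5} e_{123} + \frac{18}{5} e_{124} + \frac{24}{5} e_{234}
(-\frac{1}{3} e_{3}) R2 = -\frac{23}{90} e_{1} - \frac{17}{10} e_{2} + \frac{29}{30} e_{3} + \frac{4}{15} e_{4} + \frac{121}{25} e_{123} + \frac{1}{5} e_{134} - \frac{93}{25} e_{234}
(-2 e_{4}) R2 = -\frac{6}{5} e_{1} + \frac{558}{25} e_{2} + \frac{8}{5} e_{3} + \frac{29}{5} e_{4} + \frac{726}{25} e_{124} + \frac{23}{15} e_{134} + \frac{51}{5} e_{234}
Summing the partial products and collecting blades:
Answer: -\frac{20582}{225} e_{1} + \frac{47}{2} e_{2} + \frac{162}{5} e_{3} + \frac{5522}{75} e_{4} - \frac{243}{50} e_{123} + \frac{537}{25} e_{124} + \frac{14}{15} e_{134} + \frac{282}{25} e_{234}


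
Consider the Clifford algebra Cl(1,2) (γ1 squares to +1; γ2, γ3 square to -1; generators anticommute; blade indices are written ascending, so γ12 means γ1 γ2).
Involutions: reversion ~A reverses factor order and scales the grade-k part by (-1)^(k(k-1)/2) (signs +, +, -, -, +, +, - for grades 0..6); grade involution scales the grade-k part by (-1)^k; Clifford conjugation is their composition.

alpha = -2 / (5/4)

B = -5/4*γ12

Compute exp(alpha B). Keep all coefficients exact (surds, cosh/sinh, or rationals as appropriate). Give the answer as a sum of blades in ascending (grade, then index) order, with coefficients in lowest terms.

B^2 = (-5/4)^2*(γ12)^2 = 25/16*(+1) = 25/16 (a basis 2-blade squares to minus the product of its generators' squares).
B^2 = 25/16 — a positive square means the series sums to a boost: l = 5/4, alpha*l = -2, so exp(alpha B) = cosh(-2) + (sinh(-2)/(5/4))*B = cosh(2) + (-4*sinh(2)/5)*B.
Answer: cosh(2) + sinh(2)*γ12


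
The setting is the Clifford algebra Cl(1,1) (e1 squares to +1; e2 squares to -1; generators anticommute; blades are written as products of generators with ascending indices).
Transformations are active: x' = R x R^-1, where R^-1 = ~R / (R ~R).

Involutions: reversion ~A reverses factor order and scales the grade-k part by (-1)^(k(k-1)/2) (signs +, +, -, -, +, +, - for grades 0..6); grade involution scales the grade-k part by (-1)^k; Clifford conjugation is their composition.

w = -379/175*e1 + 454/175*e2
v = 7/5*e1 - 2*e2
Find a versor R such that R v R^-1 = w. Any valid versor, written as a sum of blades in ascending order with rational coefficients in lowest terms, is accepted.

Equal squares first: v^2 = w^2 = -51/25. Then v + w = -134/175*e1 + 104/175*e2 is a versor taking v to w, provided it is invertible.
Answer: -134/175*e1 + 104/175*e2


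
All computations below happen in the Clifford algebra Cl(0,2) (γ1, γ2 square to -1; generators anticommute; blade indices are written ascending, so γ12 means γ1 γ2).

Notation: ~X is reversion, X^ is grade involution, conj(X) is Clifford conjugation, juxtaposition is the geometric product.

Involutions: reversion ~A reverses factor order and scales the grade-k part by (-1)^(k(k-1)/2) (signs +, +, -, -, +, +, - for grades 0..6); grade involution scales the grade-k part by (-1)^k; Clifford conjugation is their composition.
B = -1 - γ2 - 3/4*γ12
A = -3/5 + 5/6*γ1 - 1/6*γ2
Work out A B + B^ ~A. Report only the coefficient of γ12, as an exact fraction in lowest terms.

first term: 13/30 - 17/24*γ1 + 167/120*γ2 - 23/60*γ12
second term: 23/30 - 23/24*γ1 - 127/120*γ2 - 23/60*γ12
Answer: -23/30


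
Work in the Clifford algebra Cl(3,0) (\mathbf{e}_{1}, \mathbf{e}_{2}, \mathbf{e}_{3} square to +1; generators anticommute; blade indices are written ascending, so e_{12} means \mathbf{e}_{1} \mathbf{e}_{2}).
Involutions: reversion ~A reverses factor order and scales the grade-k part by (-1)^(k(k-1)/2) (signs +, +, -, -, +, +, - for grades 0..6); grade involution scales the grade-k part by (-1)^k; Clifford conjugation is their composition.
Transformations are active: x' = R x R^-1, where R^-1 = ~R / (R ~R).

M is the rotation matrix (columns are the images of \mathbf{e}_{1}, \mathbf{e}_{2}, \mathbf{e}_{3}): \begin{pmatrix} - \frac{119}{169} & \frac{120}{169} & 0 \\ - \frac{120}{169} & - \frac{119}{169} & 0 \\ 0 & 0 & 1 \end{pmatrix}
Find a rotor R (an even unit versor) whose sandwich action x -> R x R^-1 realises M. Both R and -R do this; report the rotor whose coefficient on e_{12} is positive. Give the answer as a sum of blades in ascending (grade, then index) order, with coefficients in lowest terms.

Method: write R = a + b12*e_{12} + b13*e_{13} + b23*e_{23} with a^2 + b12^2 + b13^2 + b23^2 = 1 (so R^-1 = ~R). Expanding the columns R e_j ~R gives tr M = 4a^2 - 1 and, from the antisymmetric part, M21 - M12 = -4a*b12, M13 - M31 = 4a*b13, M32 - M23 = -4a*b23.
Here tr M = -\frac{69}{169}, so a^2 = (1 + tr M)/4 = \frac{25}{169} and a = ±\frac{5}{13}. Taking a = \frac{5}{13}: M21 - M12 = -\frac{240}{169}, M13 - M31 = 0, M32 - M23 = 0, giving b12 = \frac{12}{13}, b13 = 0, b23 = 0, i.e. R = \frac{5}{13} + \frac{12}{13} e_{12}.
Its e_{12} coefficient is already positive.
Answer: \frac{5}{13} + \frac{12}{13} e_{12}. Note: both R and -R realise this M (trace -\frac{69}{169}); the covering map identifies them, and the e_{12}-coefficient sign is the tie-breaker.


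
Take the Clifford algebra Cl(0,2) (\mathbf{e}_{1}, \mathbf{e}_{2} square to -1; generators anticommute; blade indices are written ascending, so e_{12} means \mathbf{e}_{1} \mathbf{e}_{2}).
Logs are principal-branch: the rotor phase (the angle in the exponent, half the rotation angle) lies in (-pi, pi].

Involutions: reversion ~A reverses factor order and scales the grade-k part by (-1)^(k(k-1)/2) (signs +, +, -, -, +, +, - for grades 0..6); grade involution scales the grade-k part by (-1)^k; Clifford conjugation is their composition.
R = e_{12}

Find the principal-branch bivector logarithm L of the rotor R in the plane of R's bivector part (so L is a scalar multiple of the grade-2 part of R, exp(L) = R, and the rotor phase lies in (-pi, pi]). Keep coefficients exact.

The scalar part of R is 0, which fixes the principal-branch rotor phase; the unit plane is then the bivector part divided by the sine of that phase, and L is that plane scaled by the phase.
Concretely: cos(phase) = 0 gives phase = ±\frac{\pi}{2}, and since phase/sin(phase) is even the sign is immaterial: L = (phase/sin(phase)) * <R>_2 = (\frac{\pi}{2}) * <R>_2.
Answer: \frac{\pi}{2} e_{12}


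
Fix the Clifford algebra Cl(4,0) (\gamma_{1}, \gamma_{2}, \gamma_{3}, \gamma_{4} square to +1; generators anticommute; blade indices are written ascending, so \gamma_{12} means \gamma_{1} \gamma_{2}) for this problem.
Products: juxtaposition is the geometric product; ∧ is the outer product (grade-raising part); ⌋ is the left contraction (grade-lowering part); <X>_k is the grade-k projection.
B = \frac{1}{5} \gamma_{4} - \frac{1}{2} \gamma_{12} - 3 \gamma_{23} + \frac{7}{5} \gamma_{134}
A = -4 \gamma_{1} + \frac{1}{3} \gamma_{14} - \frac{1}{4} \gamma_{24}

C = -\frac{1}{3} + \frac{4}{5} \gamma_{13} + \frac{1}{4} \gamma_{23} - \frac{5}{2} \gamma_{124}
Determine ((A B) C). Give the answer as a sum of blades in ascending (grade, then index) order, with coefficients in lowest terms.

step 1: \frac{1}{15} \gamma_{1} + \frac{39}{20} \gamma_{2} + \frac{7}{15} \gamma_{3} - \frac{37}{40} \gamma_{14} - \frac{1}{6} \gamma_{24} - \frac{97}{20} \gamma_{34} + \frac{247}{20} \gamma_{123} - \gamma_{1234}
step 2: -\frac{14039}{3600} \gamma_{1} + \frac{13711}{1200} \gamma_{2} - \frac{7613}{3600} \gamma_{3} + \frac{1397}{150} \gamma_{14} + \frac{217}{720} \gamma_{24} + \frac{3171}{100} \gamma_{34} + \frac{1293}{200} \gamma_{123} - \frac{149}{160} \gamma_{1234}
Answer: -\frac{14039}{3600} \gamma_{1} + \frac{13711}{1200} \gamma_{2} - \frac{7613}{3600} \gamma_{3} + \frac{1397}{150} \gamma_{14} + \frac{217}{720} \gamma_{24} + \frac{3171}{100} \gamma_{34} + \frac{1293}{200} \gamma_{123} - \frac{149}{160} \gamma_{1234}


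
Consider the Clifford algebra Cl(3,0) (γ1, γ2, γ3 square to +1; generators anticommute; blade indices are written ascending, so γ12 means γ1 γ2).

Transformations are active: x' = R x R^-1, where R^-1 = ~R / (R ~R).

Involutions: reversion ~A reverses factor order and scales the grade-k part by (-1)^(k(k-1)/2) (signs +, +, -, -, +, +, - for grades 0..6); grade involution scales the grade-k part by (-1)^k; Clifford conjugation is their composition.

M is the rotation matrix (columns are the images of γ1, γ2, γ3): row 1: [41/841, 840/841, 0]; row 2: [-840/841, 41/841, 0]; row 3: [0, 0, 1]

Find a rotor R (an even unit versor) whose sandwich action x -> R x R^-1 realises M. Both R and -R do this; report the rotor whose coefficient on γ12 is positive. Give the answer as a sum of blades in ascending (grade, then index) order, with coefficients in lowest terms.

Method: write R = a + b12*γ12 + b13*γ13 + b23*γ23 with a^2 + b12^2 + b13^2 + b23^2 = 1 (so R^-1 = ~R). Expanding the columns R e_j ~R gives tr M = 4a^2 - 1 and, from the antisymmetric part, M21 - M12 = -4a*b12, M13 - M31 = 4a*b13, M32 - M23 = -4a*b23.
Here tr M = 923/841, so a^2 = (1 + tr M)/4 = 441/841 and a = ±21/29. Taking a = 21/29: M21 - M12 = -1680/841, M13 - M31 = 0, M32 - M23 = 0, giving b12 = 20/29, b13 = 0, b23 = 0, i.e. R = 21/29 + 20/29*γ12.
Its γ12 coefficient is already positive.
Answer: 21/29 + 20/29*γ12. Recall the cover is two-to-one: with M of trace 923/841, both preimages act alike, and the stated γ12 sign chooses the sheet.


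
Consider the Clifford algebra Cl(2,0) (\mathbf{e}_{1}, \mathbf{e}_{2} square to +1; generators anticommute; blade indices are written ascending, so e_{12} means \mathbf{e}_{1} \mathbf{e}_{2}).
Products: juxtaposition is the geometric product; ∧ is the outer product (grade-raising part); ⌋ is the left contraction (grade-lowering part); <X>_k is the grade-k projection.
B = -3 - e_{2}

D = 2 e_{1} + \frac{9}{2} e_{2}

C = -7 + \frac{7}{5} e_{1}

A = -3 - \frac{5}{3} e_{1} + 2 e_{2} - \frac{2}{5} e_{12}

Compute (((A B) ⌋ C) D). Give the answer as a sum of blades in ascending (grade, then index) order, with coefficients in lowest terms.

step 1: 7 + \frac{27}{5} e_{1} - 3 e_{2} + \frac{43}{15} e_{12}
step 2: -\frac{1036}{25} + \frac{49}{5} e_{1}
step 3: \frac{98}{5} - \frac{2072}{25} e_{1} - \frac{4662}{25} e_{2} + \frac{441}{10} e_{12}
Answer: \frac{98}{5} - \frac{2072}{25} e_{1} - \frac{4662}{25} e_{2} + \frac{441}{10} e_{12}


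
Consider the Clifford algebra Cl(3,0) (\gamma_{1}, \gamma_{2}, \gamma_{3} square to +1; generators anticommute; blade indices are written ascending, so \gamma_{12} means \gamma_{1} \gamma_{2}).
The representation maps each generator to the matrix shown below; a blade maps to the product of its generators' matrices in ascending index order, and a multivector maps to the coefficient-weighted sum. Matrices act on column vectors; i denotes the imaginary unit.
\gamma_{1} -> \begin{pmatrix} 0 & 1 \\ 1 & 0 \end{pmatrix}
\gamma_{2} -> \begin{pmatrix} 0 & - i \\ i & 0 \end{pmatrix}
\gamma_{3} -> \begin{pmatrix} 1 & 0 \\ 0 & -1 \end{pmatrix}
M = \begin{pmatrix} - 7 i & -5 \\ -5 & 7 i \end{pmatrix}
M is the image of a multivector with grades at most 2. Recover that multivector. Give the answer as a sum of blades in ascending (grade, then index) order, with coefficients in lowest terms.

Method: 1, rho(\gamma_{1}), rho(\gamma_{2}), rho(\gamma_{3}) form a trace-orthogonal basis of the 2x2 complex matrices (tr(X Y) = 2 if X = Y, else 0), so M = m0*1 + m1*rho(\gamma_{1}) + m2*rho(\gamma_{2}) + m3*rho(\gamma_{3}) with m0 = tr(M)/2 = 0, m1 = tr(M rho(\gamma_{1}))/2 = -5, m2 = tr(M rho(\gamma_{2}))/2 = 0, m3 = tr(M rho(\gamma_{3}))/2 = - 7 i.
Multiplying table entries, the bivector images are rho(\gamma_{12}) = i*rho(\gamma_{3}), rho(\gamma_{13}) = -i*rho(\gamma_{2}), rho(\gamma_{23}) = i*rho(\gamma_{1}); with real blade coefficients the real parts of m0..m3 are the coefficients of 1, \gamma_{1}, \gamma_{2}, \gamma_{3} and the imaginary parts give the bivectors (\gamma_{23}: Im m1, \gamma_{13}: -Im m2, \gamma_{12}: Im m3).
Answer: -5 \gamma_{1} - 7 \gamma_{12}


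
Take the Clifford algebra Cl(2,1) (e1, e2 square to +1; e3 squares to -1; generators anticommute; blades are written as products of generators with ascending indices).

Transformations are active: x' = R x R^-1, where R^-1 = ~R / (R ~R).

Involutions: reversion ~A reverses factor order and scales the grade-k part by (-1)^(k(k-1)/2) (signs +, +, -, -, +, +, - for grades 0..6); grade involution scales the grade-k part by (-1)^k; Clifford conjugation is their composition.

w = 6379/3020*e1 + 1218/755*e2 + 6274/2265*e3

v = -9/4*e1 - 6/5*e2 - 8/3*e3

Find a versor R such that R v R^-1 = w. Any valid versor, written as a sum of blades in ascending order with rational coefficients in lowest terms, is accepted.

Why this works: both vectors square to -2191/3600, so q(v) = q(w) and R = v + w = -104/755*e1 + 312/755*e2 + 78/755*e3 carries v to w — its own direction survives, the complement (v - w)/2 flips.
Answer: -104/755*e1 + 312/755*e2 + 78/755*e3


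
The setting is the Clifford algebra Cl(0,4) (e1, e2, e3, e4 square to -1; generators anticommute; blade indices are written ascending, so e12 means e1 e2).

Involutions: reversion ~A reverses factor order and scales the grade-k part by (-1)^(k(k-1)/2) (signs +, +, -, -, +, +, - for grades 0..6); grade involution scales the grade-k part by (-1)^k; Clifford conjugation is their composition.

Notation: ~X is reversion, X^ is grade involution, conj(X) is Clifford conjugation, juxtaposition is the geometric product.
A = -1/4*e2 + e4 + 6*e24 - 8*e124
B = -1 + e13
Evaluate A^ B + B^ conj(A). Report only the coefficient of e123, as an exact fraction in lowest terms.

first term: -1/4*e2 + e4 - 6*e24 - 1/4*e123 - 8*e124 - e134 + 8*e234 - 6*e1234
second term: -1/4*e2 + e4 + 6*e24 - 1/4*e123 + 8*e124 - e134 + 8*e234 + 6*e1234
Answer: -1/2


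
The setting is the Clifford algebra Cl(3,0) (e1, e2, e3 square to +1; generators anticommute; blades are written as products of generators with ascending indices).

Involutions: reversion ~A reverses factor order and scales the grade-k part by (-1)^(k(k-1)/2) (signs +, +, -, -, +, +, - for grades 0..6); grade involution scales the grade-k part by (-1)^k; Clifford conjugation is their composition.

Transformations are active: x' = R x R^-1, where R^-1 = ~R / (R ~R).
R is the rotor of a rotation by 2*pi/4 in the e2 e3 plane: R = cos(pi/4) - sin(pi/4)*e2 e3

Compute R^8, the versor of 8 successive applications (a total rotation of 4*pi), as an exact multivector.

Half-angle bookkeeping: 8 applications in e2 e3 add up to rotor phase 8*pi/4 = 2*pi, so R^8 = cos(2*pi) - sin(2*pi)*e2 e3.
cos(2*pi) = 1 and sin(2*pi) = 0, so R^8 = 1. The total rotation 4*pi is 2 full turns, so every vector returns to itself, yet the rotor is +1, back on the identity sheet (an even number of 2*pi turns).
Answer: 1


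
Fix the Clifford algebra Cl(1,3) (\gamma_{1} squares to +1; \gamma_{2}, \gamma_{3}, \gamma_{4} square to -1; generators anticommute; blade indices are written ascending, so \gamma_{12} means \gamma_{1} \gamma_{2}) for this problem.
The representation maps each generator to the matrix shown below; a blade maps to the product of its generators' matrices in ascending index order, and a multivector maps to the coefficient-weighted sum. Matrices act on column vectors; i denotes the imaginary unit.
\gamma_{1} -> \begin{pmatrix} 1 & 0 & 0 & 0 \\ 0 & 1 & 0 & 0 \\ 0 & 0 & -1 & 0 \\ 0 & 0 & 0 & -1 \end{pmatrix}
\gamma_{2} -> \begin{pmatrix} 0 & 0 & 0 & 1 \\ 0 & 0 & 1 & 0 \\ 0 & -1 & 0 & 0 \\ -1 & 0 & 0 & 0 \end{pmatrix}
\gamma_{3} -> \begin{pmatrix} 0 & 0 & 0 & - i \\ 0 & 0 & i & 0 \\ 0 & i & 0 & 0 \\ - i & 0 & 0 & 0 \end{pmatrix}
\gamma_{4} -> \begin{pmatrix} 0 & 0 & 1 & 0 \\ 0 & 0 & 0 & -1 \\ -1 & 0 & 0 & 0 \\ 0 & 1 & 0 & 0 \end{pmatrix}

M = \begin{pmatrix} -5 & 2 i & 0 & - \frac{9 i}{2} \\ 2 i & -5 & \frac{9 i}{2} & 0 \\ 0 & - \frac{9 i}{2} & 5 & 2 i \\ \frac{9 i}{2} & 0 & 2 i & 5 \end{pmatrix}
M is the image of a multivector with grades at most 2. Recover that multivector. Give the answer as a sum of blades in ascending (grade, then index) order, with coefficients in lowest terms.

Method: the blade images are trace-orthogonal — tr(rho(e_A) rho(e_B)^-1) = 4 if A = B and 0 otherwise — and rho(e_A)^-1 = (e_A)^2 * rho(e_A) with (e_A)^2 = +1 or -1, so the coefficient of e_A in the preimage is (e_A)^2 * tr(M rho(e_A))/4.
Nonzero projections over blades of grade <= 2: \gamma_{1}: (\gamma_{1})^2 = +1, tr(M rho(\gamma_{1})) = -20, coefficient -5; \gamma_{13}: (\gamma_{13})^2 = +1, tr(M rho(\gamma_{13})) = 18, coefficient \frac{9}{2}; \gamma_{34}: (\gamma_{34})^2 = -1, tr(M rho(\gamma_{34})) = 8, coefficient -2. Every other blade of grade <= 2 projects to 0.
Answer: -5 \gamma_{1} + \frac{9}{2} \gamma_{13} - 2 \gamma_{34}


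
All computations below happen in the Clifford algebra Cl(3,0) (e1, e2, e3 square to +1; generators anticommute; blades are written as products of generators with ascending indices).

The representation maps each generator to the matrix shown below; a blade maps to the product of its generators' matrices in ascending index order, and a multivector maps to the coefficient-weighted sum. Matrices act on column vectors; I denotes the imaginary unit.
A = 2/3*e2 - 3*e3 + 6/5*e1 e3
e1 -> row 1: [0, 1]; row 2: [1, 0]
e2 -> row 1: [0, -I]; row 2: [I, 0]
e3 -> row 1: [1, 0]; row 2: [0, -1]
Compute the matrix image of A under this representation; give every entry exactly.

Bivector images (products of the table entries): rho(e1 e3) = rho(e1)rho(e3) = row 1: [0, -1]; row 2: [1, 0].
M = (2/3)*rho(e2) + (-3)*rho(e3) + (6/5)*rho(e1 e3), summed entrywise:
Answer: row 1: [-3, -6/5 - 2*I/3]; row 2: [6/5 + 2*I/3, 3]


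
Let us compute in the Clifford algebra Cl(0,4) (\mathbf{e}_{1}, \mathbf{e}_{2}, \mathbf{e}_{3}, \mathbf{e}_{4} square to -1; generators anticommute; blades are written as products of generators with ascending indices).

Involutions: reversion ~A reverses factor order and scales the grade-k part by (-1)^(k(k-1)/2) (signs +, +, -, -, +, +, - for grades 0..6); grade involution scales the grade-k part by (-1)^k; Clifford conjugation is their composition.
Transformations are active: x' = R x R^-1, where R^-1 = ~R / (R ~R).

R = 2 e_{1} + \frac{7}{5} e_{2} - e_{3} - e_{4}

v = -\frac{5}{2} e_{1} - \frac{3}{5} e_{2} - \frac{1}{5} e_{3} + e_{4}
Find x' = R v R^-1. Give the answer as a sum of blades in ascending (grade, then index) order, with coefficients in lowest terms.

~R = 2 e_{1} + \frac{7}{5} e_{2} - e_{3} - e_{4}, and R ~R = -\frac{199}{25}, so R^-1 = ~R / (-\frac{199}{25}).
R v = \frac{166}{25} + \frac{23}{10} e_{1} e_{2} - \frac{29}{10} e_{1} e_{3} - \frac{1}{2} e_{1} e_{4} - \frac{22}{25} e_{2} e_{3} + \frac{4}{5} e_{2} e_{4} - \frac{6}{5} e_{3} e_{4}
Answer: -\frac{333}{398} e_{1} - \frac{1727}{995} e_{2} + \frac{1859}{995} e_{3} + \frac{133}{199} e_{4}


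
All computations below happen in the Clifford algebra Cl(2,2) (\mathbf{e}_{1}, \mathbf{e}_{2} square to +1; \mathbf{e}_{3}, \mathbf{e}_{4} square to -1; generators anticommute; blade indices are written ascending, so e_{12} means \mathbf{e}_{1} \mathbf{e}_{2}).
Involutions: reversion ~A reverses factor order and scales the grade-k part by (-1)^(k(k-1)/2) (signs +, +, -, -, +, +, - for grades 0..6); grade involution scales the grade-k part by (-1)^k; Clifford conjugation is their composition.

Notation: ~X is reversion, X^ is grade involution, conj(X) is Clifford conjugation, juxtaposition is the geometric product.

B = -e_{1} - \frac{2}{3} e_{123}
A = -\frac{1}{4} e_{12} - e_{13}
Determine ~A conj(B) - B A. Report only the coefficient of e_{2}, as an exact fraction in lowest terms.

first term: \frac{5}{12} e_{2} - \frac{5}{6} e_{3}
second term: -\frac{5}{12} e_{2} + \frac{5}{6} e_{3}
Answer: \frac{5}{6}


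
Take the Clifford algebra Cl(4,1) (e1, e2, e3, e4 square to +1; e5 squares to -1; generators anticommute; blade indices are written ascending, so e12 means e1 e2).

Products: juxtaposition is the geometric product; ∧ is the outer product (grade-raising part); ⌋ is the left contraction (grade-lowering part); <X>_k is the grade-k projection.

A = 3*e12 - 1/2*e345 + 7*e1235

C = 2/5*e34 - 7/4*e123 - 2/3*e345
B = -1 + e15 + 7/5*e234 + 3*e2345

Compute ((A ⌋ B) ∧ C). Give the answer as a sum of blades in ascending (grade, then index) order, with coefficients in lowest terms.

step 1: 3/2*e2
step 2: 3/5*e234 - e2345
Answer: 3/5*e234 - e2345


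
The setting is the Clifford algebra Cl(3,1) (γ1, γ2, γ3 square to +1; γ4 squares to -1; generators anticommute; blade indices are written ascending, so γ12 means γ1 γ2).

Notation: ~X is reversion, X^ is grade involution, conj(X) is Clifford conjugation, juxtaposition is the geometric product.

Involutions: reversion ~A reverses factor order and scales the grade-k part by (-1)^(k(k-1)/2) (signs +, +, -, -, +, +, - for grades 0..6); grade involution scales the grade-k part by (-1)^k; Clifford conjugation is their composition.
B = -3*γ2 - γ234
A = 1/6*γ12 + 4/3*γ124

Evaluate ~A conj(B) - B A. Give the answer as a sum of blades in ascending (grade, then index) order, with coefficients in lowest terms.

first term: -1/2*γ1 - 4/3*γ13 + 4*γ14 + 1/6*γ134
second term: 1/2*γ1 - 4/3*γ13 + 4*γ14 + 1/6*γ134
Answer: -γ1


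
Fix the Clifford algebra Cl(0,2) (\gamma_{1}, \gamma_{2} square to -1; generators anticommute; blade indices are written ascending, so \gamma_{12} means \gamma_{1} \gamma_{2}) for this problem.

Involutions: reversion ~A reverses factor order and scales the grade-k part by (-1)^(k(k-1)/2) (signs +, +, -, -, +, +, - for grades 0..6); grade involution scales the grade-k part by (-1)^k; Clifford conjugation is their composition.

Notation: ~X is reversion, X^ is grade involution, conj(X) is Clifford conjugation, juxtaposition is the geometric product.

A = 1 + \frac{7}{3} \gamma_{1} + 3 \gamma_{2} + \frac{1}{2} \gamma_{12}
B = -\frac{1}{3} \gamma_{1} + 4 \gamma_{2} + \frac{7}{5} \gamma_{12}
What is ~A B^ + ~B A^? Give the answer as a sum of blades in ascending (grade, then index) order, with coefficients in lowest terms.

first term: \frac{1073}{90} + \frac{38}{15} \gamma_{1} - \frac{223}{30} \gamma_{2} - \frac{134}{15} \gamma_{12}
second term: \frac{1073}{90} - \frac{38}{15} \gamma_{1} + \frac{223}{30} \gamma_{2} + \frac{134}{15} \gamma_{12}
Answer: \frac{1073}{45}


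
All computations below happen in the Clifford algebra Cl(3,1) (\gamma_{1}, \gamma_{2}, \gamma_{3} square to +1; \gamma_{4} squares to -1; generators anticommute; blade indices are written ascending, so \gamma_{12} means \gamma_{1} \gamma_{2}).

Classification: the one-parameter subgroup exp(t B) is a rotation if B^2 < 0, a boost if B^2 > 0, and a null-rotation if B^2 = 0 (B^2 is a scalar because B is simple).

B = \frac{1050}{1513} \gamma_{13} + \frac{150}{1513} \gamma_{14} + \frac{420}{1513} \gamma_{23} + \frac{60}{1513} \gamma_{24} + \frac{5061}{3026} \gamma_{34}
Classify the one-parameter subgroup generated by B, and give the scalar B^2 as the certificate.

B^2 term by term: the squares give (\frac{1050}{1513})^2*(\gamma_{13})^2 + (\frac{150}{1513})^2*(\gamma_{14})^2 + (\frac{420}{1513})^2*(\gamma_{23})^2 + (\frac{60}{1513})^2*(\gamma_{24})^2 + (\frac{5061}{3026})^2*(\gamma_{34})^2 = \frac{1102500}{2289169}*(-1) + \frac{22500}{2289169}*(+1) + \frac{176400}{2289169}*(-1) + \frac{3600}{2289169}*(+1) + \frac{25613721}{9156676}*(+1) = \frac{9}{4} (each basis 2-blade squares to minus the product of its generators' squares); cross terms between blades sharing an index anticommute and cancel; the commuting (index-disjoint) pairs give grade-4 terms 2*c*c'*(blade product), which cancel blade by blade — \gamma_{1234}: -\frac{126000}{2289169} + \frac{126000}{2289169} = 0 — confirming B is simple. So B^2 = \frac{9}{4}.
Answer: boost, certificate B^2 = \frac{9}{4}. Because \frac{9}{4} is invariant under every versor sandwich, the classification follows from its sign alone.


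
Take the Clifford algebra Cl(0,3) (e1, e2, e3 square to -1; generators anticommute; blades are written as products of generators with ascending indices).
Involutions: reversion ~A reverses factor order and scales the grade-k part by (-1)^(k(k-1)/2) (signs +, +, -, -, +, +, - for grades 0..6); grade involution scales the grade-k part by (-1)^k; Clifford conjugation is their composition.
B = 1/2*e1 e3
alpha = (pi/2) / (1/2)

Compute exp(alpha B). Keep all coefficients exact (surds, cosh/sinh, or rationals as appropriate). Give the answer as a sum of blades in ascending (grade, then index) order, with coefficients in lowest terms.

B^2 = (1/2)^2*(e1 e3)^2 = 1/4*(-1) = -1/4 (a basis 2-blade squares to minus the product of its generators' squares).
B^2 = -1/4 — a negative square means the series sums to a rotation: l = 1/2, alpha*l = pi/2, so exp(alpha B) = cos(pi/2) + (sin(pi/2)/(1/2))*B = 0 + (2)*B.
Answer: e1 e3


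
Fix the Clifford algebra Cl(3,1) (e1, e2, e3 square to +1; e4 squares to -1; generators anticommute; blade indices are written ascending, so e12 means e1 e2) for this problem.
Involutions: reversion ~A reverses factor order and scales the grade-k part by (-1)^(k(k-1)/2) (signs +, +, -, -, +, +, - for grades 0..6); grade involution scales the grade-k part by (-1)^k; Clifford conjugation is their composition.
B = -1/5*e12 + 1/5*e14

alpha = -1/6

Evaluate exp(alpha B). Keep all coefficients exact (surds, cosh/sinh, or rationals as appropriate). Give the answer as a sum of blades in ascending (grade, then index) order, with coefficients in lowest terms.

B^2 term by term: the squares give (-1/5)^2*(e12)^2 + (1/5)^2*(e14)^2 = 1/25*(-1) + 1/25*(+1) = 0 (each basis 2-blade squares to minus the product of its generators' squares); cross terms between blades sharing an index anticommute and cancel. So B^2 = 0.
B^2 = 0, so the series closes: exp(alpha B) = 1 + alpha B (parabolic case).
Answer: 1 + 1/30*e12 - 1/30*e14


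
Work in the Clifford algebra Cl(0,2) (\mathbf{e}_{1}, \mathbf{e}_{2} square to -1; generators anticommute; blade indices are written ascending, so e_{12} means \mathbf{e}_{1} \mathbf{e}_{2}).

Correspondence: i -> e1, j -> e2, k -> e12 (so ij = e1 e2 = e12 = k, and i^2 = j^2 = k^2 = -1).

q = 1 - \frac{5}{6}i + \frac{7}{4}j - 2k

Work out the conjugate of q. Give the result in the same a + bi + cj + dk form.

In blades: q = 1 - \frac{5}{6} e_{1} + \frac{7}{4} e_{2} - 2 e_{12}.
Conjugation here is Clifford conjugation: the scalar is fixed and the grade-1 and grade-2 blades all flip sign, giving 1 + \frac{5}{6} e_{1} - \frac{7}{4} e_{2} + 2 e_{12}; translating back:
Answer: 1 + \frac{5}{6}i - \frac{7}{4}j + 2k


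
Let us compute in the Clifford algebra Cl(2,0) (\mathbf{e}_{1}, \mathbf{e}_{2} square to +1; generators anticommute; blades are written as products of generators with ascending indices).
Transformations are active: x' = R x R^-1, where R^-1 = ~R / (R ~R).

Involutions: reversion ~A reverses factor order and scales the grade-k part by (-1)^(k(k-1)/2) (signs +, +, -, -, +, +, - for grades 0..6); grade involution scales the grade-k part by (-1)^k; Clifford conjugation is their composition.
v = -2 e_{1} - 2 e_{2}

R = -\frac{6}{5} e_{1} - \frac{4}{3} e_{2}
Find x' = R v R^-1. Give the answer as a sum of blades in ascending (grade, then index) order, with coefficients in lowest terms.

~R = -\frac{6}{5} e_{1} - \frac{4}{3} e_{2}, and R ~R = \frac{724}{225}, so R^-1 = ~R / (\frac{724}{225}).
R v = \frac{76}{15} - \frac{4}{15} e_{1} e_{2}
Answer: -\frac{322}{181} e_{1} - \frac{398}{181} e_{2}


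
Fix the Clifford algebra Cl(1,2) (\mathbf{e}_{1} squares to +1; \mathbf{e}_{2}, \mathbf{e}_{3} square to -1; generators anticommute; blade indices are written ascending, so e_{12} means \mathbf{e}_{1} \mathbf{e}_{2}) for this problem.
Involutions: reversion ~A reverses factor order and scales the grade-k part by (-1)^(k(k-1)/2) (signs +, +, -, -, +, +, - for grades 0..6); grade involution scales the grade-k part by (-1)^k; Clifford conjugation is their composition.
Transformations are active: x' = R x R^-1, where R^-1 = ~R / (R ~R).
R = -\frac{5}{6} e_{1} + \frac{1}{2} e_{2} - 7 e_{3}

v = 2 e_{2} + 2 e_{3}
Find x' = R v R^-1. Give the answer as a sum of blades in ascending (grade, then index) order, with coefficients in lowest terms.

~R = -\frac{5}{6} e_{1} + \frac{1}{2} e_{2} - 7 e_{3}, and R ~R = -\frac{437}{9}, so R^-1 = ~R / (-\frac{437}{9}).
R v = 13 - \frac{5}{3} e_{12} - \frac{5}{3} e_{13} + 15 e_{23}
Answer: \frac{195}{437} e_{1} - \frac{991}{437} e_{2} + \frac{764}{437} e_{3}
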